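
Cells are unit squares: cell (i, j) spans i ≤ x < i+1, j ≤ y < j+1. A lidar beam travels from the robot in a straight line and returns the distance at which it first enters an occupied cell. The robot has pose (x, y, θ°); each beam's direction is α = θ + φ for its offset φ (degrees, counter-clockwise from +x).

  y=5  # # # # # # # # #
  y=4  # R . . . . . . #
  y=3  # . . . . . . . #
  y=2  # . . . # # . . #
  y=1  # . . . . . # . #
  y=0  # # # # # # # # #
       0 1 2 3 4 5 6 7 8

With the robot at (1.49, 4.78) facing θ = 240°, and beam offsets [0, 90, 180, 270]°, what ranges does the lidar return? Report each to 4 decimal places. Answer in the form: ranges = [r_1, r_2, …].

beam 1: φ=0°, α=240°
  d=(-0.5000,-0.8660)  start (1,4)  tX=0.9800 tY=0.9007  stride 1/|dx|=2.0000 1/|dy|=1.1547
    cross y-line → (1,3), t=0.9007
    cross x-line → (0,3), t=0.9800 (wall)
  → r_1 = 0.9800
beam 2: φ=90°, α=330°
  d=(0.8660,-0.5000)  start (1,4)  tX=0.5889 tY=1.5600  stride 1/|dx|=1.1547 1/|dy|=2.0000
    cross x-line → (2,4), t=0.5889
    cross y-line → (2,3), t=1.5600
    cross x-line → (3,3), t=1.7436
    cross x-line → (4,3), t=2.8983
    cross y-line → (4,2), t=3.5600 (wall)
  → r_2 = 3.5600
beam 3: φ=180°, α=60°
  d=(0.5000,0.8660)  start (1,4)  tX=1.0200 tY=0.2540  stride 1/|dx|=2.0000 1/|dy|=1.1547
    cross y-line → (1,5), t=0.2540 (wall)
  → r_3 = 0.2540
beam 4: φ=270°, α=150°
  d=(-0.8660,0.5000)  start (1,4)  tX=0.5658 tY=0.4400  stride 1/|dx|=1.1547 1/|dy|=2.0000
    cross y-line → (1,5), t=0.4400 (wall)
  → r_4 = 0.4400

ranges = [0.9800, 3.5600, 0.2540, 0.4400]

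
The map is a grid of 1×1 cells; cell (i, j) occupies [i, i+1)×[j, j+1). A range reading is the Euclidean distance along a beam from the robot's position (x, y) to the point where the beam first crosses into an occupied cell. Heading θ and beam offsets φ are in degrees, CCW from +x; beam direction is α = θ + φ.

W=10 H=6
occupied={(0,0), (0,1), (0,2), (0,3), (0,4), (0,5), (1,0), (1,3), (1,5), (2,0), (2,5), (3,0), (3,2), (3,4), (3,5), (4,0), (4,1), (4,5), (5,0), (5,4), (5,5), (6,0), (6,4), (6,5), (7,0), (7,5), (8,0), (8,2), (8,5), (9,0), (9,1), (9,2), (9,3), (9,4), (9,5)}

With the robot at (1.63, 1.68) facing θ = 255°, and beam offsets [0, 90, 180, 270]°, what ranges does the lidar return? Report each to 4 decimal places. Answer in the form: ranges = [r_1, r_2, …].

ranges = [0.7040, 2.4536, 1.3666, 0.6522]

beam 1: φ=0°, α=255°
  direction (-0.2588, -0.9659); cell (1,1); t to first gridline: x 2.4341, y 0.7040 (then +3.8637 / +1.0353)
    (1,0) via y @ 0.7040  # hit
  → r_1 = 0.7040
beam 2: φ=90°, α=345°
  direction (0.9659, -0.2588); cell (1,1); t to first gridline: x 0.3831, y 2.6273 (then +1.0353 / +3.8637)
    (2,1) via x @ 0.3831
    (3,1) via x @ 1.4183
    (4,1) via x @ 2.4536  # hit
  → r_2 = 2.4536
beam 3: φ=180°, α=75°
  direction (0.2588, 0.9659); cell (1,1); t to first gridline: x 1.4296, y 0.3313 (then +3.8637 / +1.0353)
    (1,2) via y @ 0.3313
    (1,3) via y @ 1.3666  # hit
  → r_3 = 1.3666
beam 4: φ=270°, α=165°
  direction (-0.9659, 0.2588); cell (1,1); t to first gridline: x 0.6522, y 1.2364 (then +1.0353 / +3.8637)
    (0,1) via x @ 0.6522  # hit
  → r_4 = 0.6522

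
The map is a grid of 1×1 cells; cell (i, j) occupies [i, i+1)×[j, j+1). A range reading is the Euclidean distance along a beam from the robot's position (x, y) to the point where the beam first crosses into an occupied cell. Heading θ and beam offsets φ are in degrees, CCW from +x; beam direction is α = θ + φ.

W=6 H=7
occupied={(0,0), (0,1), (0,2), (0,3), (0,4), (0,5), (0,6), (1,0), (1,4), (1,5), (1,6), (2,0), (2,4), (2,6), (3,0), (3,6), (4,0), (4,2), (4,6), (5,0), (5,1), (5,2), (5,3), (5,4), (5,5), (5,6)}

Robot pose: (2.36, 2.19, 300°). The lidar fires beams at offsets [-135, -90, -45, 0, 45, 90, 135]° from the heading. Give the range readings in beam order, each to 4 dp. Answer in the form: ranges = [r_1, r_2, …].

beam 1: φ=-135°, α=165°
  dir = (cos 165°, sin 165°) = (-0.9659, 0.2588); from cell (2,2)
  next x-line at t=0.3727, next y-line at t=3.1296; Δt_x=1.0353, Δt_y=3.8637
    x: enter (1,2) at t=0.3727
    x: enter (0,2) at t=1.4080 ← occupied
  → r_1 = 1.4080
beam 2: φ=-90°, α=210°
  dir = (cos 210°, sin 210°) = (-0.8660, -0.5000); from cell (2,2)
  next x-line at t=0.4157, next y-line at t=0.3800; Δt_x=1.1547, Δt_y=2.0000
    y: enter (2,1) at t=0.3800
    x: enter (1,1) at t=0.4157
    x: enter (0,1) at t=1.5704 ← occupied
  → r_2 = 1.5704
beam 3: φ=-45°, α=255°
  dir = (cos 255°, sin 255°) = (-0.2588, -0.9659); from cell (2,2)
  next x-line at t=1.3909, next y-line at t=0.1967; Δt_x=3.8637, Δt_y=1.0353
    y: enter (2,1) at t=0.1967
    y: enter (2,0) at t=1.2320 ← occupied
  → r_3 = 1.2320
beam 4: φ=0°, α=300°
  dir = (cos 300°, sin 300°) = (0.5000, -0.8660); from cell (2,2)
  next x-line at t=1.2800, next y-line at t=0.2194; Δt_x=2.0000, Δt_y=1.1547
    y: enter (2,1) at t=0.2194
    x: enter (3,1) at t=1.2800
    y: enter (3,0) at t=1.3741 ← occupied
  → r_4 = 1.3741
beam 5: φ=45°, α=345°
  dir = (cos 345°, sin 345°) = (0.9659, -0.2588); from cell (2,2)
  next x-line at t=0.6626, next y-line at t=0.7341; Δt_x=1.0353, Δt_y=3.8637
    x: enter (3,2) at t=0.6626
    y: enter (3,1) at t=0.7341
    x: enter (4,1) at t=1.6979
    x: enter (5,1) at t=2.7331 ← occupied
  → r_5 = 2.7331
beam 6: φ=90°, α=30°
  dir = (cos 30°, sin 30°) = (0.8660, 0.5000); from cell (2,2)
  next x-line at t=0.7390, next y-line at t=1.6200; Δt_x=1.1547, Δt_y=2.0000
    x: enter (3,2) at t=0.7390
    y: enter (3,3) at t=1.6200
    x: enter (4,3) at t=1.8937
    x: enter (5,3) at t=3.0484 ← occupied
  → r_6 = 3.0484
beam 7: φ=135°, α=75°
  dir = (cos 75°, sin 75°) = (0.2588, 0.9659); from cell (2,2)
  next x-line at t=2.4728, next y-line at t=0.8386; Δt_x=3.8637, Δt_y=1.0353
    y: enter (2,3) at t=0.8386
    y: enter (2,4) at t=1.8738 ← occupied
  → r_7 = 1.8738

ranges = [1.4080, 1.5704, 1.2320, 1.3741, 2.7331, 3.0484, 1.8738]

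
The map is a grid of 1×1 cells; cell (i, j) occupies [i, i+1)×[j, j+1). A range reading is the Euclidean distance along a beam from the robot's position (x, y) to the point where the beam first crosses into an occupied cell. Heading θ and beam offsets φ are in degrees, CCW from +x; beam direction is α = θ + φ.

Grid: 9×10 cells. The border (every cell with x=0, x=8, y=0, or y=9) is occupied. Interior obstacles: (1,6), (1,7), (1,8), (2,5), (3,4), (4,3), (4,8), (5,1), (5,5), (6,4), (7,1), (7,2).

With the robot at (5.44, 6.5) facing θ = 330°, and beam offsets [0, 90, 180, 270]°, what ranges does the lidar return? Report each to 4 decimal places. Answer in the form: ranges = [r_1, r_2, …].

beam 1: φ=0°, α=330°
  direction (0.8660, -0.5000); cell (5,6); t to first gridline: x 0.6466, y 1.0000 (then +1.1547 / +2.0000)
    (6,6) via x @ 0.6466
    (6,5) via y @ 1.0000
    (7,5) via x @ 1.8013
    (8,5) via x @ 2.9560  # hit
  → r_1 = 2.9560
beam 2: φ=90°, α=60°
  direction (0.5000, 0.8660); cell (5,6); t to first gridline: x 1.1200, y 0.5774 (then +2.0000 / +1.1547)
    (5,7) via y @ 0.5774
    (6,7) via x @ 1.1200
    (6,8) via y @ 1.7321
    (6,9) via y @ 2.8868  # hit
  → r_2 = 2.8868
beam 3: φ=180°, α=150°
  direction (-0.8660, 0.5000); cell (5,6); t to first gridline: x 0.5081, y 1.0000 (then +1.1547 / +2.0000)
    (4,6) via x @ 0.5081
    (4,7) via y @ 1.0000
    (3,7) via x @ 1.6628
    (2,7) via x @ 2.8175
    (2,8) via y @ 3.0000
    (1,8) via x @ 3.9722  # hit
  → r_3 = 3.9722
beam 4: φ=270°, α=240°
  direction (-0.5000, -0.8660); cell (5,6); t to first gridline: x 0.8800, y 0.5774 (then +2.0000 / +1.1547)
    (5,5) via y @ 0.5774  # hit
  → r_4 = 0.5774

ranges = [2.9560, 2.8868, 3.9722, 0.5774]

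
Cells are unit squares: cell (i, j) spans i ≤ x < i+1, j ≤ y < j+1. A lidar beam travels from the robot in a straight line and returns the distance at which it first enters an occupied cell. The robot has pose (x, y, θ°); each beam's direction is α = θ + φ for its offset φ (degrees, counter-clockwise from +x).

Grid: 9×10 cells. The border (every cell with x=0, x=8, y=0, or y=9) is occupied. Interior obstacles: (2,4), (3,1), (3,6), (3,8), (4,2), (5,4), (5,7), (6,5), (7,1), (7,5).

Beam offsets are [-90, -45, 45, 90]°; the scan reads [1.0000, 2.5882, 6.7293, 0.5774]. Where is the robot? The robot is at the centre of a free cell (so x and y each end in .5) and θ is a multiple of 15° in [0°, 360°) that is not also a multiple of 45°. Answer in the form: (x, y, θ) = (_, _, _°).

Candidates: 46 free-cell centres × 16 headings = 736 poses. Raycast each; keep the one whose scan matches to 4 dp.
  (2.5, 5.5, 60°): beam 1 = 2.8868 ≠ 1.0000 ✗
  (1.5, 6.5, 150°): beam 1 = 2.8868 ≠ 1.0000 ✗
  (6.5, 3.5, 30°): beam 1 = 1.7321 ≠ 1.0000 ✗
  …
  (7.5, 6.5, 150°): r_1=1.0000, r_2=2.5882, r_3=6.7293, r_4=0.5774 — all match ✓
No second candidate reproduces the full scan.

(x, y, θ) = (7.5, 6.5, 150°)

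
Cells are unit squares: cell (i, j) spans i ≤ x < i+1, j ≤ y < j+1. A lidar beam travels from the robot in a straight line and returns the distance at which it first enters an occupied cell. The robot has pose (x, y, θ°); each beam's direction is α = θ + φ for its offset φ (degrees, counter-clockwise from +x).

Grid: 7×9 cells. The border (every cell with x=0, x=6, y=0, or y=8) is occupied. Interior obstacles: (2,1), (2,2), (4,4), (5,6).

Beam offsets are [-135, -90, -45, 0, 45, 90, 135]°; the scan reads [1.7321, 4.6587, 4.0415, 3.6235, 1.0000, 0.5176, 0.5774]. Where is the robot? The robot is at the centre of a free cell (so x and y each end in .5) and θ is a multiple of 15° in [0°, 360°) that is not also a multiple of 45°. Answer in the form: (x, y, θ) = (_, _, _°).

(x, y, θ) = (1.5, 4.5, 75°)

The pose lattice has 31·16 = 496 candidates. Test each by forward raycasting.
  (4.5, 6.5, 345°): beam 1 = 4.0415 ≠ 1.7321 ✗
  (3.5, 4.5, 30°): beam 1 = 1.9319 ≠ 1.7321 ✗
  (5.5, 2.5, 210°): beam 1 = 1.9319 ≠ 1.7321 ✗
  (4.5, 6.5, 285°): beam 1 = 3.0000 ≠ 1.7321 ✗
  (3.5, 2.5, 255°): beam 1 = 5.0000 ≠ 1.7321 ✗
  …
  (1.5, 4.5, 75°): r_1=1.7321, r_2=4.6587, r_3=4.0415, r_4=3.6235, r_5=1.0000, r_6=0.5176, r_7=0.5774 — all match ✓
No second candidate reproduces the full scan.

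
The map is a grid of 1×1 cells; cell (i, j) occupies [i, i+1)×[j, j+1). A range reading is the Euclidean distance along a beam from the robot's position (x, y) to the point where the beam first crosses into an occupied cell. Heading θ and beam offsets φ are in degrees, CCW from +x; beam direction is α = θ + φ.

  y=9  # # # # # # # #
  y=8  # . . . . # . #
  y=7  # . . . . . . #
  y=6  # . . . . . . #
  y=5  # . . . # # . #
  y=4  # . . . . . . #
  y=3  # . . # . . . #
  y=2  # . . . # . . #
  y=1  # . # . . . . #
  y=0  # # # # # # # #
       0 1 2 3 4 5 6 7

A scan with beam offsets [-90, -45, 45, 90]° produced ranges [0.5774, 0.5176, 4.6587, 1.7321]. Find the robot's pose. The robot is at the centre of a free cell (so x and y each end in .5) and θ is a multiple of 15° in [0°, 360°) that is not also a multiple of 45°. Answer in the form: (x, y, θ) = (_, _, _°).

(x, y, θ) = (5.5, 7.5, 150°)

Candidates: 42 free-cell centres × 16 headings = 672 poses. Raycast each; keep the one whose scan matches to 4 dp.
  (4.5, 3.5, 60°): beam 1 = 2.8868 ≠ 0.5774 ✗
  (4.5, 4.5, 60°): beam 1 = 2.8868 ≠ 0.5774 ✗
  (3.5, 6.5, 255°): beam 1 = 2.5882 ≠ 0.5774 ✗
  …
  (5.5, 7.5, 150°): r_1=0.5774, r_2=0.5176, r_3=4.6587, r_4=1.7321 — all match ✓
No second candidate reproduces the full scan.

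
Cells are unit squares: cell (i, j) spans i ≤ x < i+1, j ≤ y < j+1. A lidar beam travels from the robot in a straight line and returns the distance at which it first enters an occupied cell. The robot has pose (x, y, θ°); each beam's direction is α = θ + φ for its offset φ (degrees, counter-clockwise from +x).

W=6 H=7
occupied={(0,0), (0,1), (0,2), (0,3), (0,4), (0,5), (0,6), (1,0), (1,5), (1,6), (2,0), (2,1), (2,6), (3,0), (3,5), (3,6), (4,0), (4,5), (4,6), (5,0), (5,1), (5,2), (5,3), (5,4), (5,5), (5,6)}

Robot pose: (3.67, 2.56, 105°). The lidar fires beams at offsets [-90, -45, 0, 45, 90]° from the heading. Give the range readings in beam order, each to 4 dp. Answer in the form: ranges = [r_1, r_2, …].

beam 1: φ=-90°, α=15°
  cosα=0.9659 sinα=0.2588 | (3,2) | tMaxX 0.3416 tMaxY 1.7000 | tΔX 1.0353 tΔY 3.8637
    t=0.3416 [x] (4,2)
    t=1.3769 [x] (5,2) — stop
  → r_1 = 1.3769
beam 2: φ=-45°, α=60°
  cosα=0.5000 sinα=0.8660 | (3,2) | tMaxX 0.6600 tMaxY 0.5081 | tΔX 2.0000 tΔY 1.1547
    t=0.5081 [y] (3,3)
    t=0.6600 [x] (4,3)
    t=1.6628 [y] (4,4)
    t=2.6600 [x] (5,4) — stop
  → r_2 = 2.6600
beam 3: φ=0°, α=105°
  cosα=-0.2588 sinα=0.9659 | (3,2) | tMaxX 2.5887 tMaxY 0.4555 | tΔX 3.8637 tΔY 1.0353
    t=0.4555 [y] (3,3)
    t=1.4908 [y] (3,4)
    t=2.5261 [y] (3,5) — stop
  → r_3 = 2.5261
beam 4: φ=45°, α=150°
  cosα=-0.8660 sinα=0.5000 | (3,2) | tMaxX 0.7736 tMaxY 0.8800 | tΔX 1.1547 tΔY 2.0000
    t=0.7736 [x] (2,2)
    t=0.8800 [y] (2,3)
    t=1.9283 [x] (1,3)
    t=2.8800 [y] (1,4)
    t=3.0831 [x] (0,4) — stop
  → r_4 = 3.0831
beam 5: φ=90°, α=195°
  cosα=-0.9659 sinα=-0.2588 | (3,2) | tMaxX 0.6936 tMaxY 2.1637 | tΔX 1.0353 tΔY 3.8637
    t=0.6936 [x] (2,2)
    t=1.7289 [x] (1,2)
    t=2.1637 [y] (1,1)
    t=2.7642 [x] (0,1) — stop
  → r_5 = 2.7642

ranges = [1.3769, 2.6600, 2.5261, 3.0831, 2.7642]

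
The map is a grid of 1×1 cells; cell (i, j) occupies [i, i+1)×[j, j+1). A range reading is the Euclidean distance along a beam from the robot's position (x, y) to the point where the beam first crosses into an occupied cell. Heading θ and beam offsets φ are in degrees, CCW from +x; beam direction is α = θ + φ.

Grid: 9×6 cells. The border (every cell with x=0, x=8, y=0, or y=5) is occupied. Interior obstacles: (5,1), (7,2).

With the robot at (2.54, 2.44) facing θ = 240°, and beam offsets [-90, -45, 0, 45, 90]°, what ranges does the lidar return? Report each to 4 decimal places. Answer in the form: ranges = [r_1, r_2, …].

beam 1: φ=-90°, α=150°
  cosα=-0.8660 sinα=0.5000 | (2,2) | tMaxX 0.6235 tMaxY 1.1200 | tΔX 1.1547 tΔY 2.0000
    t=0.6235 [x] (1,2)
    t=1.1200 [y] (1,3)
    t=1.7782 [x] (0,3) — stop
  → r_1 = 1.7782
beam 2: φ=-45°, α=195°
  cosα=-0.9659 sinα=-0.2588 | (2,2) | tMaxX 0.5590 tMaxY 1.7000 | tΔX 1.0353 tΔY 3.8637
    t=0.5590 [x] (1,2)
    t=1.5943 [x] (0,2) — stop
  → r_2 = 1.5943
beam 3: φ=0°, α=240°
  cosα=-0.5000 sinα=-0.8660 | (2,2) | tMaxX 1.0800 tMaxY 0.5081 | tΔX 2.0000 tΔY 1.1547
    t=0.5081 [y] (2,1)
    t=1.0800 [x] (1,1)
    t=1.6628 [y] (1,0) — stop
  → r_3 = 1.6628
beam 4: φ=45°, α=285°
  cosα=0.2588 sinα=-0.9659 | (2,2) | tMaxX 1.7773 tMaxY 0.4555 | tΔX 3.8637 tΔY 1.0353
    t=0.4555 [y] (2,1)
    t=1.4908 [y] (2,0) — stop
  → r_4 = 1.4908
beam 5: φ=90°, α=330°
  cosα=0.8660 sinα=-0.5000 | (2,2) | tMaxX 0.5312 tMaxY 0.8800 | tΔX 1.1547 tΔY 2.0000
    t=0.5312 [x] (3,2)
    t=0.8800 [y] (3,1)
    t=1.6859 [x] (4,1)
    t=2.8406 [x] (5,1) — stop
  → r_5 = 2.8406

ranges = [1.7782, 1.5943, 1.6628, 1.4908, 2.8406]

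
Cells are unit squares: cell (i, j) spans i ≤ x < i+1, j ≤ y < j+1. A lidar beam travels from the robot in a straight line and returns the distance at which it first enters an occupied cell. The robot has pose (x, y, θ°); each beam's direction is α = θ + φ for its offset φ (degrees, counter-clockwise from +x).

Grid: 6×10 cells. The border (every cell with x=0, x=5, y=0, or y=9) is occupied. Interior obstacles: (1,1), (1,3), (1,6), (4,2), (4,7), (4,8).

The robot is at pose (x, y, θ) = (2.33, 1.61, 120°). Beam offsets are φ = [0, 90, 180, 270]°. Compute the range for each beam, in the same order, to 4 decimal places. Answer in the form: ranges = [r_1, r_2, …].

beam 1: φ=0°, α=120°
  cosα=-0.5000 sinα=0.8660 | (2,1) | tMaxX 0.6600 tMaxY 0.4503 | tΔX 2.0000 tΔY 1.1547
    t=0.4503 [y] (2,2)
    t=0.6600 [x] (1,2)
    t=1.6050 [y] (1,3) — stop
  → r_1 = 1.6050
beam 2: φ=90°, α=210°
  cosα=-0.8660 sinα=-0.5000 | (2,1) | tMaxX 0.3811 tMaxY 1.2200 | tΔX 1.1547 tΔY 2.0000
    t=0.3811 [x] (1,1) — stop
  → r_2 = 0.3811
beam 3: φ=180°, α=300°
  cosα=0.5000 sinα=-0.8660 | (2,1) | tMaxX 1.3400 tMaxY 0.7044 | tΔX 2.0000 tΔY 1.1547
    t=0.7044 [y] (2,0) — stop
  → r_3 = 0.7044
beam 4: φ=270°, α=30°
  cosα=0.8660 sinα=0.5000 | (2,1) | tMaxX 0.7736 tMaxY 0.7800 | tΔX 1.1547 tΔY 2.0000
    t=0.7736 [x] (3,1)
    t=0.7800 [y] (3,2)
    t=1.9283 [x] (4,2) — stop
  → r_4 = 1.9283

ranges = [1.6050, 0.3811, 0.7044, 1.9283]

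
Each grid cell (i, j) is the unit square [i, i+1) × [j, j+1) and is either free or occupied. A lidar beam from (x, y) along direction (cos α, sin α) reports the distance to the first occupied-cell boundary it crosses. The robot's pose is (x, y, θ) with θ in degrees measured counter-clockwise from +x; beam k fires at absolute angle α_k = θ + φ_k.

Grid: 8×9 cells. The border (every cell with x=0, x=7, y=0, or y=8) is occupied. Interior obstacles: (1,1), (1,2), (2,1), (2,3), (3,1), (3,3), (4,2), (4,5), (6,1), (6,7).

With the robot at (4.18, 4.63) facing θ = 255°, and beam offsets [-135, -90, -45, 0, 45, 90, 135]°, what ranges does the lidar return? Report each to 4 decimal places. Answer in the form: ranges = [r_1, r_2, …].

beam 1: φ=-135°, α=120°
  cosα=-0.5000 sinα=0.8660 | (4,4) | tMaxX 0.3600 tMaxY 0.4272 | tΔX 2.0000 tΔY 1.1547
    t=0.3600 [x] (3,4)
    t=0.4272 [y] (3,5)
    t=1.5819 [y] (3,6)
    t=2.3600 [x] (2,6)
    t=2.7366 [y] (2,7)
    t=3.8913 [y] (2,8) — stop
  → r_1 = 3.8913
beam 2: φ=-90°, α=165°
  cosα=-0.9659 sinα=0.2588 | (4,4) | tMaxX 0.1863 tMaxY 1.4296 | tΔX 1.0353 tΔY 3.8637
    t=0.1863 [x] (3,4)
    t=1.2216 [x] (2,4)
    t=1.4296 [y] (2,5)
    t=2.2569 [x] (1,5)
    t=3.2922 [x] (0,5) — stop
  → r_2 = 3.2922
beam 3: φ=-45°, α=210°
  cosα=-0.8660 sinα=-0.5000 | (4,4) | tMaxX 0.2078 tMaxY 1.2600 | tΔX 1.1547 tΔY 2.0000
    t=0.2078 [x] (3,4)
    t=1.2600 [y] (3,3) — stop
  → r_3 = 1.2600
beam 4: φ=0°, α=255°
  cosα=-0.2588 sinα=-0.9659 | (4,4) | tMaxX 0.6955 tMaxY 0.6522 | tΔX 3.8637 tΔY 1.0353
    t=0.6522 [y] (4,3)
    t=0.6955 [x] (3,3) — stop
  → r_4 = 0.6955
beam 5: φ=45°, α=300°
  cosα=0.5000 sinα=-0.8660 | (4,4) | tMaxX 1.6400 tMaxY 0.7275 | tΔX 2.0000 tΔY 1.1547
    t=0.7275 [y] (4,3)
    t=1.6400 [x] (5,3)
    t=1.8822 [y] (5,2)
    t=3.0369 [y] (5,1)
    t=3.6400 [x] (6,1) — stop
  → r_5 = 3.6400
beam 6: φ=90°, α=345°
  cosα=0.9659 sinα=-0.2588 | (4,4) | tMaxX 0.8489 tMaxY 2.4341 | tΔX 1.0353 tΔY 3.8637
    t=0.8489 [x] (5,4)
    t=1.8842 [x] (6,4)
    t=2.4341 [y] (6,3)
    t=2.9195 [x] (7,3) — stop
  → r_6 = 2.9195
beam 7: φ=135°, α=30°
  cosα=0.8660 sinα=0.5000 | (4,4) | tMaxX 0.9469 tMaxY 0.7400 | tΔX 1.1547 tΔY 2.0000
    t=0.7400 [y] (4,5) — stop
  → r_7 = 0.7400

ranges = [3.8913, 3.2922, 1.2600, 0.6955, 3.6400, 2.9195, 0.7400]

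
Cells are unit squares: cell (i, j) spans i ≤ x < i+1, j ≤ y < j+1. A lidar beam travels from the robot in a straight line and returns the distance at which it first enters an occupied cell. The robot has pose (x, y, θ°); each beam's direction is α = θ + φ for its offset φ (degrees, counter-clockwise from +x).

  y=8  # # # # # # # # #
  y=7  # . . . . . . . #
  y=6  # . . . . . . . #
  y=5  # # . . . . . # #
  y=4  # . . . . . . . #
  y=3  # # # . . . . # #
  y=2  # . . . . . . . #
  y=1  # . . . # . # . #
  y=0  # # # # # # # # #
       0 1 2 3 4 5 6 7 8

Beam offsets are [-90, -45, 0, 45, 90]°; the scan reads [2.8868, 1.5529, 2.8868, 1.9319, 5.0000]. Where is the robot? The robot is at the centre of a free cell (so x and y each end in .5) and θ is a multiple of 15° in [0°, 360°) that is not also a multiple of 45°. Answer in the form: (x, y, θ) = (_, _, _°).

The pose lattice has 42·16 = 672 candidates. Test each by forward raycasting.
  (2.5, 4.5, 75°): beam 1 = 4.6587 ≠ 2.8868 ✗
  (5.5, 6.5, 60°): beam 1 = 1.7321 ≠ 2.8868 ✗
  (7.5, 7.5, 75°): beam 1 = 0.5176 ≠ 2.8868 ✗
  (6.5, 3.5, 120°): beam 1 = 0.5774 ≠ 2.8868 ✗
  …
  (3.5, 5.5, 210°): r_1=2.8868, r_2=1.5529, r_3=2.8868, r_4=1.9319, r_5=5.0000 — all match ✓
Only this pose fits every beam.

(x, y, θ) = (3.5, 5.5, 210°)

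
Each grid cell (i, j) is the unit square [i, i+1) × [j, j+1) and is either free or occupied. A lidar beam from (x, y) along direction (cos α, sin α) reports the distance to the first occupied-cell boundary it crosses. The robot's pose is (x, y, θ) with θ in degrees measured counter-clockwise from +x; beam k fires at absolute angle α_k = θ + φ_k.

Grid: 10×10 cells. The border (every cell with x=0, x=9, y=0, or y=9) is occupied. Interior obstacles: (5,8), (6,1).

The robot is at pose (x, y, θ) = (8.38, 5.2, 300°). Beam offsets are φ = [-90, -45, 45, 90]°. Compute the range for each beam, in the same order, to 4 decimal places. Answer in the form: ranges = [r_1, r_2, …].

beam 1: φ=-90°, α=210°
  direction (-0.8660, -0.5000); cell (8,5); t to first gridline: x 0.4388, y 0.4000 (then +1.1547 / +2.0000)
    (8,4) via y @ 0.4000
    (7,4) via x @ 0.4388
    (6,4) via x @ 1.5935
    (6,3) via y @ 2.4000
    (5,3) via x @ 2.7482
    (4,3) via x @ 3.9029
    (4,2) via y @ 4.4000
    (3,2) via x @ 5.0576
    (2,2) via x @ 6.2123
    (2,1) via y @ 6.4000
    (1,1) via x @ 7.3670
    (1,0) via y @ 8.4000  # hit
  → r_1 = 8.4000
beam 2: φ=-45°, α=255°
  direction (-0.2588, -0.9659); cell (8,5); t to first gridline: x 1.4682, y 0.2071 (then +3.8637 / +1.0353)
    (8,4) via y @ 0.2071
    (8,3) via y @ 1.2423
    (7,3) via x @ 1.4682
    (7,2) via y @ 2.2776
    (7,1) via y @ 3.3129
    (7,0) via y @ 4.3482  # hit
  → r_2 = 4.3482
beam 3: φ=45°, α=345°
  direction (0.9659, -0.2588); cell (8,5); t to first gridline: x 0.6419, y 0.7727 (then +1.0353 / +3.8637)
    (9,5) via x @ 0.6419  # hit
  → r_3 = 0.6419
beam 4: φ=90°, α=30°
  direction (0.8660, 0.5000); cell (8,5); t to first gridline: x 0.7159, y 1.6000 (then +1.1547 / +2.0000)
    (9,5) via x @ 0.7159  # hit
  → r_4 = 0.7159

ranges = [8.4000, 4.3482, 0.6419, 0.7159]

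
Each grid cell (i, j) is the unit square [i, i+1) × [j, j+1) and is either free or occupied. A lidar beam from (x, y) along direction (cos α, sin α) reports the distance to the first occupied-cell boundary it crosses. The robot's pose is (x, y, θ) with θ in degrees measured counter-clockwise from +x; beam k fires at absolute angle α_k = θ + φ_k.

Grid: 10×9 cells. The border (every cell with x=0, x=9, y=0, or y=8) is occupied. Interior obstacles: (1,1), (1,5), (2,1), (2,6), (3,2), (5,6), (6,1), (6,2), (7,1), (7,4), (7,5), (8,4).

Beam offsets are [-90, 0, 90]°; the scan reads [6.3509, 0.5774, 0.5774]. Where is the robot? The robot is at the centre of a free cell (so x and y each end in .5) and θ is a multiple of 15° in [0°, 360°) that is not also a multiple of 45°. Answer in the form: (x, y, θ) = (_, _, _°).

(x, y, θ) = (1.5, 2.5, 150°)

The pose lattice has 44·16 = 704 candidates. Test each by forward raycasting.
  (1.5, 4.5, 75°): beam 1 = 7.7646 ≠ 6.3509 ✗
  (1.5, 3.5, 195°): beam 1 = 1.5529 ≠ 6.3509 ✗
  (2.5, 5.5, 30°): beam 1 = 2.8868 ≠ 6.3509 ✗
  …
  (1.5, 2.5, 150°): r_1=6.3509, r_2=0.5774, r_3=0.5774 — all match ✓
No second candidate reproduces the full scan.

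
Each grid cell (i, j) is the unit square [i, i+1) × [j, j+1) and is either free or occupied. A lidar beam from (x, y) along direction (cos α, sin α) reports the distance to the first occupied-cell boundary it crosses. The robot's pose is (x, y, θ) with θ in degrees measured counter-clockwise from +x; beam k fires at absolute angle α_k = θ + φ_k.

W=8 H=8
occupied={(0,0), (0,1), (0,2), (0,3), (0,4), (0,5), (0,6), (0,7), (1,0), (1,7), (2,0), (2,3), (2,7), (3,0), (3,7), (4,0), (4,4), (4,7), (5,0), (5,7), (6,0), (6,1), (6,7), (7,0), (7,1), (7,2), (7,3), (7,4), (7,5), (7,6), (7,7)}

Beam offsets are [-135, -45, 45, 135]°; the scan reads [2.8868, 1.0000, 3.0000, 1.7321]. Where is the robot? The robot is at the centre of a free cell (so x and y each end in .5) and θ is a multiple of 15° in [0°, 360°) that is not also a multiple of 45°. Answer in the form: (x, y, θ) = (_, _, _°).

(x, y, θ) = (3.5, 5.5, 345°)

Enumerate (i+0.5, j+0.5, θ) over the 33 free cells and 16 admissible headings. For each, cast all 4 beams and compare to the given ranges.
  (5.5, 5.5, 150°): beam 1 = 1.5529 ≠ 2.8868 ✗
  (2.5, 1.5, 285°): beam 1 = 1.7321 ≠ 2.8868 ✗
  (3.5, 3.5, 300°): beam 1 = 0.5176 ≠ 2.8868 ✗
  (6.5, 4.5, 30°): beam 1 = 3.6235 ≠ 2.8868 ✗
  …
  (3.5, 5.5, 345°): r_1=2.8868, r_2=1.0000, r_3=3.0000, r_4=1.7321 — all match ✓
No second candidate reproduces the full scan.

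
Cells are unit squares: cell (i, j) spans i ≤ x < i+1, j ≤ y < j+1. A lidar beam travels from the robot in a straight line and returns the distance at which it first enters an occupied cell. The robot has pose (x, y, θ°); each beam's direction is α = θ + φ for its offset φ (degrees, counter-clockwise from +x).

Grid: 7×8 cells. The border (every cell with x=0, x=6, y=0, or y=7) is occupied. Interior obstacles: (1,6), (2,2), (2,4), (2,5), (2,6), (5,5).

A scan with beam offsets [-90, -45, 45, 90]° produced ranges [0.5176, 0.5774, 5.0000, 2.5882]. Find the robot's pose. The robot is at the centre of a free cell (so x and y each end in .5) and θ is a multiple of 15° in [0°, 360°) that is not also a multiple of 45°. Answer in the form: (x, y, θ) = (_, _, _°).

Enumerate (i+0.5, j+0.5, θ) over the 24 free cells and 16 admissible headings. For each, cast all 4 beams and compare to the given ranges.
  (3.5, 4.5, 150°): beam 1 = 2.8868 ≠ 0.5176 ✗
  (3.5, 3.5, 165°): beam 1 = 3.6235 ≠ 0.5176 ✗
  (5.5, 3.5, 195°): beam 1 = 1.5529 ≠ 0.5176 ✗
  (3.5, 1.5, 105°): beam 1 = 2.5882 ≠ 0.5176 ✗
  (3.5, 2.5, 210°): beam 1 = 1.7321 ≠ 0.5176 ✗
  …
  (5.5, 1.5, 75°): r_1=0.5176, r_2=0.5774, r_3=5.0000, r_4=2.5882 — all match ✓
No second candidate reproduces the full scan.

(x, y, θ) = (5.5, 1.5, 75°)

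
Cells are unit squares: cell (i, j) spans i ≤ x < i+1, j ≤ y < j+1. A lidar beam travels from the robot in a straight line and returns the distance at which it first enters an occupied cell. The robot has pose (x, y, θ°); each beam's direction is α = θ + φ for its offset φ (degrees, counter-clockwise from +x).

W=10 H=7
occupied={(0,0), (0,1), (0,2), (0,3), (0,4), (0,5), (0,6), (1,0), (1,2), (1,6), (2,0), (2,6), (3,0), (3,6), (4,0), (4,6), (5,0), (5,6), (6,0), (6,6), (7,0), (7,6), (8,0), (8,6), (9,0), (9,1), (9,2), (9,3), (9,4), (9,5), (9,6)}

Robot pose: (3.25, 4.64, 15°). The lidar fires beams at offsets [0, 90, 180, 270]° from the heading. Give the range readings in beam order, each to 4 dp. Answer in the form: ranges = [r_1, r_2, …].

ranges = [5.2546, 1.4080, 2.3294, 3.7684]

beam 1: φ=0°, α=15°
  direction (0.9659, 0.2588); cell (3,4); t to first gridline: x 0.7765, y 1.3909 (then +1.0353 / +3.8637)
    (4,4) via x @ 0.7765
    (4,5) via y @ 1.3909
    (5,5) via x @ 1.8117
    (6,5) via x @ 2.8470
    (7,5) via x @ 3.8823
    (8,5) via x @ 4.9176
    (8,6) via y @ 5.2546  # hit
  → r_1 = 5.2546
beam 2: φ=90°, α=105°
  direction (-0.2588, 0.9659); cell (3,4); t to first gridline: x 0.9659, y 0.3727 (then +3.8637 / +1.0353)
    (3,5) via y @ 0.3727
    (2,5) via x @ 0.9659
    (2,6) via y @ 1.4080  # hit
  → r_2 = 1.4080
beam 3: φ=180°, α=195°
  direction (-0.9659, -0.2588); cell (3,4); t to first gridline: x 0.2588, y 2.4728 (then +1.0353 / +3.8637)
    (2,4) via x @ 0.2588
    (1,4) via x @ 1.2941
    (0,4) via x @ 2.3294  # hit
  → r_3 = 2.3294
beam 4: φ=270°, α=285°
  direction (0.2588, -0.9659); cell (3,4); t to first gridline: x 2.8978, y 0.6626 (then +3.8637 / +1.0353)
    (3,3) via y @ 0.6626
    (3,2) via y @ 1.6979
    (3,1) via y @ 2.7331
    (4,1) via x @ 2.8978
    (4,0) via y @ 3.7684  # hit
  → r_4 = 3.7684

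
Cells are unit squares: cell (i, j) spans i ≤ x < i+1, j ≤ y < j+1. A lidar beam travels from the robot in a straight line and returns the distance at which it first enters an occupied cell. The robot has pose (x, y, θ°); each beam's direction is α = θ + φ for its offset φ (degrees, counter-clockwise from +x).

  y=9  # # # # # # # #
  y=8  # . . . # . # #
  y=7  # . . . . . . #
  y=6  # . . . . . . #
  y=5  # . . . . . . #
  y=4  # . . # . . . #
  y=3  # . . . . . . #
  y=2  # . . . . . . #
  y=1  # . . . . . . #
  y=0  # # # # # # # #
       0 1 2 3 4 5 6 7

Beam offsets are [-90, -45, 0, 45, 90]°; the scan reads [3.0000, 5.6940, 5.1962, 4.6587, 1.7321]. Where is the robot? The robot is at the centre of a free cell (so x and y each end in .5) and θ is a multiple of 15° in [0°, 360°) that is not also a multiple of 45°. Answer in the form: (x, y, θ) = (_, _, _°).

(x, y, θ) = (5.5, 2.5, 150°)

Candidates: 45 free-cell centres × 16 headings = 720 poses. Raycast each; keep the one whose scan matches to 4 dp.
  (6.5, 2.5, 345°): beam 1 = 1.5529 ≠ 3.0000 ✗
  (6.5, 7.5, 75°): beam 1 = 0.5176 ≠ 3.0000 ✗
  (1.5, 4.5, 285°): beam 1 = 0.5176 ≠ 3.0000 ✗
  (1.5, 1.5, 195°): beam 1 = 1.9319 ≠ 3.0000 ✗
  …
  (5.5, 2.5, 150°): r_1=3.0000, r_2=5.6940, r_3=5.1962, r_4=4.6587, r_5=1.7321 — all match ✓
Unique over the lattice → pose = (5.5, 2.5, 150°).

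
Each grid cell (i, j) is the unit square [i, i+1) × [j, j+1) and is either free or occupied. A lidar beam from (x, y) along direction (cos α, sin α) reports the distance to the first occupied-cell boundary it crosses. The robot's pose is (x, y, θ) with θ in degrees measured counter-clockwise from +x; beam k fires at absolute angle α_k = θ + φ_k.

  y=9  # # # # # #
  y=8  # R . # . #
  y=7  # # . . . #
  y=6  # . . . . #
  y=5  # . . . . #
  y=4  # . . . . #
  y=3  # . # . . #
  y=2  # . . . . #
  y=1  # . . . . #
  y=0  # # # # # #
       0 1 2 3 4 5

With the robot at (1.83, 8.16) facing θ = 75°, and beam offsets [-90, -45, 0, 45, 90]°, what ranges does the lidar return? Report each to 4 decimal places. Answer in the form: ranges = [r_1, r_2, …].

ranges = [3.2818, 1.3510, 0.8696, 0.9699, 0.8593]

beam 1: φ=-90°, α=345°
  cosα=0.9659 sinα=-0.2588 | (1,8) | tMaxX 0.1760 tMaxY 0.6182 | tΔX 1.0353 tΔY 3.8637
    t=0.1760 [x] (2,8)
    t=0.6182 [y] (2,7)
    t=1.2113 [x] (3,7)
    t=2.2465 [x] (4,7)
    t=3.2818 [x] (5,7) — stop
  → r_1 = 3.2818
beam 2: φ=-45°, α=30°
  cosα=0.8660 sinα=0.5000 | (1,8) | tMaxX 0.1963 tMaxY 1.6800 | tΔX 1.1547 tΔY 2.0000
    t=0.1963 [x] (2,8)
    t=1.3510 [x] (3,8) — stop
  → r_2 = 1.3510
beam 3: φ=0°, α=75°
  cosα=0.2588 sinα=0.9659 | (1,8) | tMaxX 0.6568 tMaxY 0.8696 | tΔX 3.8637 tΔY 1.0353
    t=0.6568 [x] (2,8)
    t=0.8696 [y] (2,9) — stop
  → r_3 = 0.8696
beam 4: φ=45°, α=120°
  cosα=-0.5000 sinα=0.8660 | (1,8) | tMaxX 1.6600 tMaxY 0.9699 | tΔX 2.0000 tΔY 1.1547
    t=0.9699 [y] (1,9) — stop
  → r_4 = 0.9699
beam 5: φ=90°, α=165°
  cosα=-0.9659 sinα=0.2588 | (1,8) | tMaxX 0.8593 tMaxY 3.2455 | tΔX 1.0353 tΔY 3.8637
    t=0.8593 [x] (0,8) — stop
  → r_5 = 0.8593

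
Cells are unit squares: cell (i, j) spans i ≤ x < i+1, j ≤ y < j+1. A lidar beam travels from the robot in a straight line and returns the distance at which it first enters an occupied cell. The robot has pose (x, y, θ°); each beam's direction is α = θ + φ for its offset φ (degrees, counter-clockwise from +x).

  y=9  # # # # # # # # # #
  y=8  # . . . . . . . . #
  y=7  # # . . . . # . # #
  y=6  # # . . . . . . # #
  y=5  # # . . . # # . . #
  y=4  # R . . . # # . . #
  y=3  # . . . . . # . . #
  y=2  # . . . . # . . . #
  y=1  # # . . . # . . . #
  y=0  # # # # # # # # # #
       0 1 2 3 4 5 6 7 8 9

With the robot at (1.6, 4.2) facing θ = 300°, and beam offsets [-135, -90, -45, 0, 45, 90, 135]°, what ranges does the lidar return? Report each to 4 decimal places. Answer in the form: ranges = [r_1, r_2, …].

beam 1: φ=-135°, α=165°
  d=(-0.9659,0.2588)  start (1,4)  tX=0.6212 tY=3.0910  stride 1/|dx|=1.0353 1/|dy|=3.8637
    cross x-line → (0,4), t=0.6212 (wall)
  → r_1 = 0.6212
beam 2: φ=-90°, α=210°
  d=(-0.8660,-0.5000)  start (1,4)  tX=0.6928 tY=0.4000  stride 1/|dx|=1.1547 1/|dy|=2.0000
    cross y-line → (1,3), t=0.4000
    cross x-line → (0,3), t=0.6928 (wall)
  → r_2 = 0.6928
beam 3: φ=-45°, α=255°
  d=(-0.2588,-0.9659)  start (1,4)  tX=2.3182 tY=0.2071  stride 1/|dx|=3.8637 1/|dy|=1.0353
    cross y-line → (1,3), t=0.2071
    cross y-line → (1,2), t=1.2423
    cross y-line → (1,1), t=2.2776 (wall)
  → r_3 = 2.2776
beam 4: φ=0°, α=300°
  d=(0.5000,-0.8660)  start (1,4)  tX=0.8000 tY=0.2309  stride 1/|dx|=2.0000 1/|dy|=1.1547
    cross y-line → (1,3), t=0.2309
    cross x-line → (2,3), t=0.8000
    cross y-line → (2,2), t=1.3856
    cross y-line → (2,1), t=2.5403
    cross x-line → (3,1), t=2.8000
    cross y-line → (3,0), t=3.6950 (wall)
  → r_4 = 3.6950
beam 5: φ=45°, α=345°
  d=(0.9659,-0.2588)  start (1,4)  tX=0.4141 tY=0.7727  stride 1/|dx|=1.0353 1/|dy|=3.8637
    cross x-line → (2,4), t=0.4141
    cross y-line → (2,3), t=0.7727
    cross x-line → (3,3), t=1.4494
    cross x-line → (4,3), t=2.4847
    cross x-line → (5,3), t=3.5199
    cross x-line → (6,3), t=4.5552 (wall)
  → r_5 = 4.5552
beam 6: φ=90°, α=30°
  d=(0.8660,0.5000)  start (1,4)  tX=0.4619 tY=1.6000  stride 1/|dx|=1.1547 1/|dy|=2.0000
    cross x-line → (2,4), t=0.4619
    cross y-line → (2,5), t=1.6000
    cross x-line → (3,5), t=1.6166
    cross x-line → (4,5), t=2.7713
    cross y-line → (4,6), t=3.6000
    cross x-line → (5,6), t=3.9260
    cross x-line → (6,6), t=5.0807
    cross y-line → (6,7), t=5.6000 (wall)
  → r_6 = 5.6000
beam 7: φ=135°, α=75°
  d=(0.2588,0.9659)  start (1,4)  tX=1.5455 tY=0.8282  stride 1/|dx|=3.8637 1/|dy|=1.0353
    cross y-line → (1,5), t=0.8282 (wall)
  → r_7 = 0.8282

ranges = [0.6212, 0.6928, 2.2776, 3.6950, 4.5552, 5.6000, 0.8282]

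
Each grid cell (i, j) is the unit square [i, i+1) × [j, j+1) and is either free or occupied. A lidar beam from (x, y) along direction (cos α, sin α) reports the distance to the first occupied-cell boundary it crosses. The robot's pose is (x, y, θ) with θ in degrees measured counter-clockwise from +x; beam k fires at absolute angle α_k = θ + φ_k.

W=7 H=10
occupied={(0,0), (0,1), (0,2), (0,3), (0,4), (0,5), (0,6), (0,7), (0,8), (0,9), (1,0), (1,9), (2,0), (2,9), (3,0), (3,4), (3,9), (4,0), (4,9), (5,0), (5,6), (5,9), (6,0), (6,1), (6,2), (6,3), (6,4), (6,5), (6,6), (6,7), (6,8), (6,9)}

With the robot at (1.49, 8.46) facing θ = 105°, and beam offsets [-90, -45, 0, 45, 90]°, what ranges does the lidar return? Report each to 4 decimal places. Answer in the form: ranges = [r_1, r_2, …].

beam 1: φ=-90°, α=15°
  cosα=0.9659 sinα=0.2588 | (1,8) | tMaxX 0.5280 tMaxY 2.0864 | tΔX 1.0353 tΔY 3.8637
    t=0.5280 [x] (2,8)
    t=1.5633 [x] (3,8)
    t=2.0864 [y] (3,9) — stop
  → r_1 = 2.0864
beam 2: φ=-45°, α=60°
  cosα=0.5000 sinα=0.8660 | (1,8) | tMaxX 1.0200 tMaxY 0.6235 | tΔX 2.0000 tΔY 1.1547
    t=0.6235 [y] (1,9) — stop
  → r_2 = 0.6235
beam 3: φ=0°, α=105°
  cosα=-0.2588 sinα=0.9659 | (1,8) | tMaxX 1.8932 tMaxY 0.5590 | tΔX 3.8637 tΔY 1.0353
    t=0.5590 [y] (1,9) — stop
  → r_3 = 0.5590
beam 4: φ=45°, α=150°
  cosα=-0.8660 sinα=0.5000 | (1,8) | tMaxX 0.5658 tMaxY 1.0800 | tΔX 1.1547 tΔY 2.0000
    t=0.5658 [x] (0,8) — stop
  → r_4 = 0.5658
beam 5: φ=90°, α=195°
  cosα=-0.9659 sinα=-0.2588 | (1,8) | tMaxX 0.5073 tMaxY 1.7773 | tΔX 1.0353 tΔY 3.8637
    t=0.5073 [x] (0,8) — stop
  → r_5 = 0.5073

ranges = [2.0864, 0.6235, 0.5590, 0.5658, 0.5073]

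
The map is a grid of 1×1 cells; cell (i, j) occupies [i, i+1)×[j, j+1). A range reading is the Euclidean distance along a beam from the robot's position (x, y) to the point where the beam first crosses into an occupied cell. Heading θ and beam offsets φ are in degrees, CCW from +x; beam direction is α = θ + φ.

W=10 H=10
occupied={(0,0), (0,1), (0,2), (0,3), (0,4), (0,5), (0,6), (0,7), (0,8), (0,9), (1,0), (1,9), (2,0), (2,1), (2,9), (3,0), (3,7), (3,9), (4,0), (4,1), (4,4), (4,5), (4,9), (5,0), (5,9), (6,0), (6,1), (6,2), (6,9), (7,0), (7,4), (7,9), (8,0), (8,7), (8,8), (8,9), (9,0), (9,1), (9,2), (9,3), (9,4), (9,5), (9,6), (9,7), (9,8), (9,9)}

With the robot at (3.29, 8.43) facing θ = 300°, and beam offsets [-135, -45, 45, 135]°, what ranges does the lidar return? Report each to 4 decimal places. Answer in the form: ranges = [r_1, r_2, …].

ranges = [2.2023, 0.4452, 4.8762, 0.5901]

beam 1: φ=-135°, α=165°
  d=(-0.9659,0.2588)  start (3,8)  tX=0.3002 tY=2.2023  stride 1/|dx|=1.0353 1/|dy|=3.8637
    cross x-line → (2,8), t=0.3002
    cross x-line → (1,8), t=1.3355
    cross y-line → (1,9), t=2.2023 (wall)
  → r_1 = 2.2023
beam 2: φ=-45°, α=255°
  d=(-0.2588,-0.9659)  start (3,8)  tX=1.1205 tY=0.4452  stride 1/|dx|=3.8637 1/|dy|=1.0353
    cross y-line → (3,7), t=0.4452 (wall)
  → r_2 = 0.4452
beam 3: φ=45°, α=345°
  d=(0.9659,-0.2588)  start (3,8)  tX=0.7350 tY=1.6614  stride 1/|dx|=1.0353 1/|dy|=3.8637
    cross x-line → (4,8), t=0.7350
    cross y-line → (4,7), t=1.6614
    cross x-line → (5,7), t=1.7703
    cross x-line → (6,7), t=2.8056
    cross x-line → (7,7), t=3.8409
    cross x-line → (8,7), t=4.8762 (wall)
  → r_3 = 4.8762
beam 4: φ=135°, α=75°
  d=(0.2588,0.9659)  start (3,8)  tX=2.7432 tY=0.5901  stride 1/|dx|=3.8637 1/|dy|=1.0353
    cross y-line → (3,9), t=0.5901 (wall)
  → r_4 = 0.5901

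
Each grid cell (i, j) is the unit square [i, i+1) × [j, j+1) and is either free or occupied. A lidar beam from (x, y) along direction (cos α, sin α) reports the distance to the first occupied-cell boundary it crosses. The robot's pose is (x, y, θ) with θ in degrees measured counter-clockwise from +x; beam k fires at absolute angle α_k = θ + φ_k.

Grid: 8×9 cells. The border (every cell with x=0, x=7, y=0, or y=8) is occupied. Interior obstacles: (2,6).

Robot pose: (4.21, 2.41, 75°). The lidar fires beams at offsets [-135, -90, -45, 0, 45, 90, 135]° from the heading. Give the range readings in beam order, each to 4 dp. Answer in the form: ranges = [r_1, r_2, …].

beam 1: φ=-135°, α=300°
  dir = (cos 300°, sin 300°) = (0.5000, -0.8660); from cell (4,2)
  next x-line at t=1.5800, next y-line at t=0.4734; Δt_x=2.0000, Δt_y=1.1547
    y: enter (4,1) at t=0.4734
    x: enter (5,1) at t=1.5800
    y: enter (5,0) at t=1.6281 ← occupied
  → r_1 = 1.6281
beam 2: φ=-90°, α=345°
  dir = (cos 345°, sin 345°) = (0.9659, -0.2588); from cell (4,2)
  next x-line at t=0.8179, next y-line at t=1.5841; Δt_x=1.0353, Δt_y=3.8637
    x: enter (5,2) at t=0.8179
    y: enter (5,1) at t=1.5841
    x: enter (6,1) at t=1.8531
    x: enter (7,1) at t=2.8884 ← occupied
  → r_2 = 2.8884
beam 3: φ=-45°, α=30°
  dir = (cos 30°, sin 30°) = (0.8660, 0.5000); from cell (4,2)
  next x-line at t=0.9122, next y-line at t=1.1800; Δt_x=1.1547, Δt_y=2.0000
    x: enter (5,2) at t=0.9122
    y: enter (5,3) at t=1.1800
    x: enter (6,3) at t=2.0669
    y: enter (6,4) at t=3.1800
    x: enter (7,4) at t=3.2216 ← occupied
  → r_3 = 3.2216
beam 4: φ=0°, α=75°
  dir = (cos 75°, sin 75°) = (0.2588, 0.9659); from cell (4,2)
  next x-line at t=3.0523, next y-line at t=0.6108; Δt_x=3.8637, Δt_y=1.0353
    y: enter (4,3) at t=0.6108
    y: enter (4,4) at t=1.6461
    y: enter (4,5) at t=2.6814
    x: enter (5,5) at t=3.0523
    y: enter (5,6) at t=3.7166
    y: enter (5,7) at t=4.7519
    y: enter (5,8) at t=5.7872 ← occupied
  → r_4 = 5.7872
beam 5: φ=45°, α=120°
  dir = (cos 120°, sin 120°) = (-0.5000, 0.8660); from cell (4,2)
  next x-line at t=0.4200, next y-line at t=0.6813; Δt_x=2.0000, Δt_y=1.1547
    x: enter (3,2) at t=0.4200
    y: enter (3,3) at t=0.6813
    y: enter (3,4) at t=1.8360
    x: enter (2,4) at t=2.4200
    y: enter (2,5) at t=2.9907
    y: enter (2,6) at t=4.1454 ← occupied
  → r_5 = 4.1454
beam 6: φ=90°, α=165°
  dir = (cos 165°, sin 165°) = (-0.9659, 0.2588); from cell (4,2)
  next x-line at t=0.2174, next y-line at t=2.2796; Δt_x=1.0353, Δt_y=3.8637
    x: enter (3,2) at t=0.2174
    x: enter (2,2) at t=1.2527
    y: enter (2,3) at t=2.2796
    x: enter (1,3) at t=2.2880
    x: enter (0,3) at t=3.3232 ← occupied
  → r_6 = 3.3232
beam 7: φ=135°, α=210°
  dir = (cos 210°, sin 210°) = (-0.8660, -0.5000); from cell (4,2)
  next x-line at t=0.2425, next y-line at t=0.8200; Δt_x=1.1547, Δt_y=2.0000
    x: enter (3,2) at t=0.2425
    y: enter (3,1) at t=0.8200
    x: enter (2,1) at t=1.3972
    x: enter (1,1) at t=2.5519
    y: enter (1,0) at t=2.8200 ← occupied
  → r_7 = 2.8200

ranges = [1.6281, 2.8884, 3.2216, 5.7872, 4.1454, 3.3232, 2.8200]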